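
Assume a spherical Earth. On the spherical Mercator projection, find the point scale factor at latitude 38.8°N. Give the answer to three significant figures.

For Mercator, h = k = sec φ (a conformal cylindrical projection has a single point scale, 1/cos φ).
k = 1/cos 38.8° = 1/0.7793 = 1.283.

1.28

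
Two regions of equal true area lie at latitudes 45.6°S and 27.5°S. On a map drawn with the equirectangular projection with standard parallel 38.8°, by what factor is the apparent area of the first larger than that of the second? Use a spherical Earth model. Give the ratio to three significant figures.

With standard parallel φ₀ = 38.8°, the equirectangular projection gives x = Rλ cos φ₀, y = Rφ, so h = 1 and k = cos 38.8° / cos φ.
Areal scale at 45.6°: h·k = 1.000 × 1.114 = 1.114.
Areal scale at 27.5°: h·k = 1.000 × 0.8786 = 0.8786.
Ratio = 1.114/0.8786 ≈ 1.27.

1.27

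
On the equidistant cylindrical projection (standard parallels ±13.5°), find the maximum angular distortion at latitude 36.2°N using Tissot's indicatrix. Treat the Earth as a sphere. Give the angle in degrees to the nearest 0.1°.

10.7°

With standard parallel φ₀ = 13.5°, the equirectangular projection gives x = Rλ cos φ₀, y = Rφ, so h = 1 and k = cos 13.5° / cos φ.
At 36.2°: h = 1.000, k = 1.205; principal scales a = 1.205, b = 1.000.
sin(ω/2) = (a − b)/(a + b) = 0.2050/2.205 = 0.09296, so ω = 2 arcsin(0.09296) ≈ 10.7°.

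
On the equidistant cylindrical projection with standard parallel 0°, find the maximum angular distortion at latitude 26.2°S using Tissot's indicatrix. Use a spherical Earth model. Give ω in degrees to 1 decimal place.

In the plate carrée (x = Rλ, y = Rφ), meridians are true-scale (h = 1) and parallels are stretched by k = sec φ.
At 26.2°: h = 1.000, k = 1.115; principal scales a = 1.115, b = 1.000.
sin(ω/2) = (a − b)/(a + b) = 0.1145/2.115 = 0.05415, so ω = 2 arcsin(0.05415) ≈ 6.2°.

6.2°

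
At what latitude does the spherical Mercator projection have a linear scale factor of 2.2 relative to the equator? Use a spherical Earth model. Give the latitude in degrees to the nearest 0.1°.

63.0°

Mercator scale is k = sec φ = 1/cos φ.
1/cos φ = 2.2  ⇒  cos φ = 0.4545  ⇒  φ = arccos(0.4545) ≈ 63.0°.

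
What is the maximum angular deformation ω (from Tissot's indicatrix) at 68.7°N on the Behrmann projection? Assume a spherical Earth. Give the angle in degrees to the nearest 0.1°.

Behrmann is a cylindrical equal-area projection with standard parallels at ±30°. Cylindrical equal-area (φ₀ = 30°): h = cos φ / cos 30° along meridians, k = cos 30° / cos φ along parallels; h·k = 1.
At 68.7°: h = 0.4194, k = 2.384; principal scales a = 2.384, b = 0.4194.
sin(ω/2) = (a − b)/(a + b) = 1.965/2.804 = 0.7008, so ω = 2 arcsin(0.7008) ≈ 89.0°.

89.0°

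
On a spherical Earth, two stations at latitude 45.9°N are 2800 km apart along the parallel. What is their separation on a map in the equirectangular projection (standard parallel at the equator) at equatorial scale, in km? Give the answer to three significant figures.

Plate carrée maps x = Rλ, y = Rφ. The meridian scale is h = 1 and the parallel scale is k = 1/cos φ = sec φ.
Along the parallel, k = sec 45.9° = 1/0.6959 = 1.437.
Map distance = 2800 × 1.437 ≈ 4020 km.

4020 km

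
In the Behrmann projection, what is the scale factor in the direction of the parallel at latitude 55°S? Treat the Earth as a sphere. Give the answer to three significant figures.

1.51

The Behrmann projection is cylindrical equal-area with φ₀ = 30°. For cylindrical equal-area with standard parallel φ₀, h = cos φ / cos φ₀ and k = cos φ₀ / cos φ, so h·k = 1.
k = cos 30° / cos 55° = 0.8660/0.5736 = 1.510.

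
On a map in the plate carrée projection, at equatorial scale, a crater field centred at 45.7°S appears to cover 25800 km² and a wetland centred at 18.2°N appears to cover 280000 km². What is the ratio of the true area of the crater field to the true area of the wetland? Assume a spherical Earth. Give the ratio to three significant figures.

Plate carrée has h = 1 and k = sec φ, giving areal scale sec φ; true area = (apparent area) · cos φ.
True area of crater field: 25800 × cos(45.7°) = 25800 × 0.6984 = 18020 km².
True area of wetland: 280000 × cos(18.2°) = 280000 × 0.9500 = 266000 km².
Ratio = 18020 / 266000 ≈ 0.0677.

0.0677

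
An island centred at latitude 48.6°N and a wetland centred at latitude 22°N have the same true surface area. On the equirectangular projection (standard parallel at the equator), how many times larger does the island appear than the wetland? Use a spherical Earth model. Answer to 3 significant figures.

1.40

Plate carrée maps x = Rλ, y = Rφ. The meridian scale is h = 1 and the parallel scale is k = 1/cos φ = sec φ.
Areal scale at 48.6°: h·k = 1.000 × 1.512 = 1.512.
Areal scale at 22°: h·k = 1.000 × 1.079 = 1.079.
Ratio = 1.512/1.079 ≈ 1.40.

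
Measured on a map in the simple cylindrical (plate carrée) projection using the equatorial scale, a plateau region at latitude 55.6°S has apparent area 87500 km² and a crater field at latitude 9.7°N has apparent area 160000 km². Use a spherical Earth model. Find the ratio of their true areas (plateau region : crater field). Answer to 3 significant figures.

On the plate carrée, areal scale = h·k = 1 × sec φ, so true area = apparent × cos φ.
True area of plateau region: 87500 × cos(55.6°) = 87500 × 0.5650 = 49430 km².
True area of crater field: 160000 × cos(9.7°) = 160000 × 0.9857 = 157700 km².
Ratio = 49430 / 157700 ≈ 0.313.

0.313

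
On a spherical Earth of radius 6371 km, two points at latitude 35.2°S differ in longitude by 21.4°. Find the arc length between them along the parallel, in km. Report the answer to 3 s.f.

Arc length along a parallel = R cos φ · Δλ (with Δλ in radians).
= 6371 × cos 35.2° × (21.4° × π/180) = 6371 × 0.8171 × 0.3735 ≈ 1940 km.

1940 km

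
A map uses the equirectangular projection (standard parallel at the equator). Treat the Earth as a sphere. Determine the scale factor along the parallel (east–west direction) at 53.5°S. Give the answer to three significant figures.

1.68

In the plate carrée (x = Rλ, y = Rφ), meridians are true-scale (h = 1) and parallels are stretched by k = sec φ.
k = 1/cos 53.5° = 1/0.5948 = 1.681.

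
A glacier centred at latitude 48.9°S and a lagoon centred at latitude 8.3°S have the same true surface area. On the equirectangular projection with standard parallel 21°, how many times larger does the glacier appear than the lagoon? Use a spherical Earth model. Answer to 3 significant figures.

With standard parallel φ₀ = 21°, the equirectangular projection gives x = Rλ cos φ₀, y = Rφ, so h = 1 and k = cos 21° / cos φ.
Areal scale at 48.9°: h·k = 1.000 × 1.420 = 1.420.
Areal scale at 8.3°: h·k = 1.000 × 0.9435 = 0.9435.
Ratio = 1.420/0.9435 ≈ 1.51.

1.51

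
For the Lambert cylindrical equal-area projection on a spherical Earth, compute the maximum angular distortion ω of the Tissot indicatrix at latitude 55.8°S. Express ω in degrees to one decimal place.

The Lambert cylindrical equal-area projection is the cylindrical equal-area projection with its standard parallel at the equator (φ₀ = 0). A cylindrical equal-area projection with standard parallel φ₀ has meridian scale h = cos φ / cos φ₀ and parallel scale k = cos φ₀ / cos φ (so areas are preserved, h·k = 1).
At 55.8°: h = 0.5621, k = 1.779; principal scales a = 1.779, b = 0.5621.
sin(ω/2) = (a − b)/(a + b) = 1.217/2.341 = 0.5198, so ω = 2 arcsin(0.5198) ≈ 62.6°.

62.6°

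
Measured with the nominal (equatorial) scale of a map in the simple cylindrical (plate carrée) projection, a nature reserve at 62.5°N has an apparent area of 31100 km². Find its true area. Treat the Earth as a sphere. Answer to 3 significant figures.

Plate carrée maps x = Rλ, y = Rφ. The meridian scale is h = 1 and the parallel scale is k = 1/cos φ = sec φ.
Areal scale = h·k = 1 × sec φ; at 62.5°, h = 1.000, k = 2.166, so h·k = 2.166.
True area = apparent / (areal scale) = 31100 / 2.166 ≈ 14400 km².

14400 km²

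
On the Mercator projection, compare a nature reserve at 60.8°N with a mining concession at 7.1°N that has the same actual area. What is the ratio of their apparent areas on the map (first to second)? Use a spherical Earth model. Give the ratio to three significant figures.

4.14

On Mercator, area is exaggerated by sec²φ = 1/cos²φ.
At 60.8°: sec²(60.8°) = 1/0.4879² = 4.202.
At 7.1°: sec²(7.1°) = 1/0.9923² = 1.016.
Ratio = 4.202/1.016 = cos²(7.1°)/cos²(60.8°) ≈ 4.14.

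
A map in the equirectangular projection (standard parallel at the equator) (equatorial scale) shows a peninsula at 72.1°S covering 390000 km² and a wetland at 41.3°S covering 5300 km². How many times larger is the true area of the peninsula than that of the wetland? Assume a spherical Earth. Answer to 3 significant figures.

30.1

On the plate carrée, areal scale = h·k = 1 × sec φ, so true area = apparent × cos φ.
True area of peninsula: 390000 × cos(72.1°) = 390000 × 0.3074 = 119900 km².
True area of wetland: 5300 × cos(41.3°) = 5300 × 0.7513 = 3982 km².
Ratio = 119900 / 3982 ≈ 30.1.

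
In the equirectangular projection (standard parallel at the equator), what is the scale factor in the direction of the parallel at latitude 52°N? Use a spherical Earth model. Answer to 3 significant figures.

1.62

Plate carrée maps x = Rλ, y = Rφ. The meridian scale is h = 1 and the parallel scale is k = 1/cos φ = sec φ.
k = 1/cos 52° = 1/0.6157 = 1.624.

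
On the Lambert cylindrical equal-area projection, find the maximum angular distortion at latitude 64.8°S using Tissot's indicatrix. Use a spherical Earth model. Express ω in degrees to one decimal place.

The Lambert cylindrical equal-area projection is the cylindrical equal-area projection with its standard parallel at the equator (φ₀ = 0). A cylindrical equal-area projection with standard parallel φ₀ has meridian scale h = cos φ / cos φ₀ and parallel scale k = cos φ₀ / cos φ (so areas are preserved, h·k = 1).
At 64.8°: h = 0.4258, k = 2.349; principal scales a = 2.349, b = 0.4258.
sin(ω/2) = (a − b)/(a + b) = 1.923/2.774 = 0.6931, so ω = 2 arcsin(0.6931) ≈ 87.7°.

87.7°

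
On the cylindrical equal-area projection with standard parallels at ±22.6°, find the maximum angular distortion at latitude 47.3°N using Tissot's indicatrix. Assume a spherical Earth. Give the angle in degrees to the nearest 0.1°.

34.8°

For cylindrical equal-area with standard parallel φ₀, h = cos φ / cos φ₀ and k = cos φ₀ / cos φ, so h·k = 1.
At 47.3°: h = 0.7346, k = 1.361; principal scales a = 1.361, b = 0.7346.
sin(ω/2) = (a − b)/(a + b) = 0.6268/2.096 = 0.2990, so ω = 2 arcsin(0.2990) ≈ 34.8°.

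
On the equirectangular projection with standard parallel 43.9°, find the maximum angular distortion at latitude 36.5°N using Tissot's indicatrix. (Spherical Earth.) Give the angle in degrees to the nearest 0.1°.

6.3°

The equidistant cylindrical projection with φ₀ = 43.9° has h = 1 (meridians true) and k = cos φ₀ / cos φ along parallels.
At 36.5°: h = 1.000, k = 0.8964; principal scales a = 1.000, b = 0.8964.
sin(ω/2) = (a − b)/(a + b) = 0.1036/1.896 = 0.05465, so ω = 2 arcsin(0.05465) ≈ 6.3°.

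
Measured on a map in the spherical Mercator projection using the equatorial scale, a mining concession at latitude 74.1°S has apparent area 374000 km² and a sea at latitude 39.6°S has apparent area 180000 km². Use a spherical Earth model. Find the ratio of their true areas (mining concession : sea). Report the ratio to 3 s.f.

0.263

Mercator's areal exaggeration is sec²φ; hence true area = (apparent area) · cos²φ.
True area of mining concession: 374000 × cos²(74.1°) = 374000 × 0.07505 = 28070 km².
True area of sea: 180000 × cos²(39.6°) = 180000 × 0.5937 = 106900 km².
Ratio = 28070 / 106900 ≈ 0.263.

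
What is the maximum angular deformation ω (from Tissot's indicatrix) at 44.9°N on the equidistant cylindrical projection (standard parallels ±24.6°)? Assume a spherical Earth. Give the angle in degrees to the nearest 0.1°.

In the equirectangular projection with standard parallel φ₀ = 24.6° (x = Rλ cos φ₀, y = Rφ), meridians are true-scale (h = 1) and the parallel scale is k = cos φ₀ / cos φ.
At 44.9°: h = 1.000, k = 1.284; principal scales a = 1.284, b = 1.000.
sin(ω/2) = (a − b)/(a + b) = 0.2836/2.284 = 0.1242, so ω = 2 arcsin(0.1242) ≈ 14.3°.

14.3°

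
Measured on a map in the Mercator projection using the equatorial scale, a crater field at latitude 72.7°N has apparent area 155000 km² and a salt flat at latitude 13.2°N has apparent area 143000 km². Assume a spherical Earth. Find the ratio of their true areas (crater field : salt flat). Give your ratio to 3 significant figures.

0.101

Since Mercator area scale is 1/cos²φ, the true area equals the apparent area multiplied by cos²φ.
True area of crater field: 155000 × cos²(72.7°) = 155000 × 0.08843 = 13710 km².
True area of salt flat: 143000 × cos²(13.2°) = 143000 × 0.9479 = 135500 km².
Ratio = 13710 / 135500 ≈ 0.101.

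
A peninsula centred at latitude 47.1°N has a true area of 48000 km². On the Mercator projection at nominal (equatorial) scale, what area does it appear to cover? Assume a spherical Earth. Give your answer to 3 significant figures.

Mercator is conformal, so the point scale is isotropic: h = k = sec φ = 1/cos φ.
Areal scale = k² = sec²φ = 1/cos²(47.1°) = 1/0.6807² = 2.158.
Apparent area = 48000 × 2.158 ≈ 104000 km².

104000 km²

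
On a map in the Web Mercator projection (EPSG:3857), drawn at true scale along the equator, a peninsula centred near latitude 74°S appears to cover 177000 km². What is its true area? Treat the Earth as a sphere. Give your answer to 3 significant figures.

The Mercator projection is conformal; its linear scale factor is the same in every direction and equals sec φ = 1/cos φ.
Areal scale = k² = sec²φ = 1/cos²(74°) = 1/0.2756² = 13.16.
True area = apparent / (areal scale) = 177000 / 13.16 ≈ 13400 km².

13400 km²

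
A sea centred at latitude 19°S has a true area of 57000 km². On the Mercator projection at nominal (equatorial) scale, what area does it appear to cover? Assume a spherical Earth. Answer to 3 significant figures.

63800 km²

The Mercator projection is conformal; its linear scale factor is the same in every direction and equals sec φ = 1/cos φ.
Areal scale = k² = sec²φ = 1/cos²(19°) = 1/0.9455² = 1.119.
Apparent area = 57000 × 1.119 ≈ 63800 km².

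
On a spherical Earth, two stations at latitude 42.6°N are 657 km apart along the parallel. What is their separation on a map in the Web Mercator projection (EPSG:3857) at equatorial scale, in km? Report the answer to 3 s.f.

893 km

For Mercator, h = k = sec φ (a conformal cylindrical projection has a single point scale, 1/cos φ).
Along the parallel, k = sec 42.6° = 1/0.7361 = 1.359.
Map distance = 657 × 1.359 ≈ 893 km.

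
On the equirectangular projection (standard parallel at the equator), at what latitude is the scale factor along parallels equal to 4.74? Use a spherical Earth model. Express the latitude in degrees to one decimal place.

Plate carrée: h = 1, k = sec φ along parallels.
sec φ = 4.74  ⇒  cos φ = 0.2110  ⇒  φ ≈ 77.8°.

77.8°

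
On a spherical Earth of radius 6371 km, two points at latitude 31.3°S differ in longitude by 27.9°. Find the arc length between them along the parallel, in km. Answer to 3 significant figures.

2650 km

Arc length along a parallel = R cos φ · Δλ (with Δλ in radians).
= 6371 × cos 31.3° × (27.9° × π/180) = 6371 × 0.8545 × 0.4869 ≈ 2650 km.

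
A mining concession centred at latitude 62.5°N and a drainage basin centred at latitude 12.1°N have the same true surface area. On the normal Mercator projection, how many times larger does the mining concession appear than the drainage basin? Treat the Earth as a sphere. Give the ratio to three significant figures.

4.48

Mercator is conformal with k = sec φ, so areal scale = k² = sec²φ.
At 62.5°: sec²(62.5°) = 1/0.4617² = 4.690.
At 12.1°: sec²(12.1°) = 1/0.9778² = 1.046.
Ratio = 4.690/1.046 = cos²(12.1°)/cos²(62.5°) ≈ 4.48.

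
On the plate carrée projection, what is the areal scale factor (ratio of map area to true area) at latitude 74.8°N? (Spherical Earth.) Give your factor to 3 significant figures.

For the equirectangular projection with φ₀ = 0 (plate carrée), h = 1 along meridians and k = sec φ along parallels.
Areal scale = h·k = 1 × sec φ; at 74.8°, h = 1.000, k = 3.814, so h·k = 3.814.

3.81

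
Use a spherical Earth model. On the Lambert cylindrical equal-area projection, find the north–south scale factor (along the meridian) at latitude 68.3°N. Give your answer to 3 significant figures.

The Lambert cylindrical equal-area projection is the cylindrical equal-area projection with its standard parallel at the equator (φ₀ = 0). A cylindrical equal-area projection with standard parallel φ₀ has meridian scale h = cos φ / cos φ₀ and parallel scale k = cos φ₀ / cos φ (so areas are preserved, h·k = 1).
h = cos 68.3° / cos 0° = 0.3697/1.000 = 0.3697.

0.370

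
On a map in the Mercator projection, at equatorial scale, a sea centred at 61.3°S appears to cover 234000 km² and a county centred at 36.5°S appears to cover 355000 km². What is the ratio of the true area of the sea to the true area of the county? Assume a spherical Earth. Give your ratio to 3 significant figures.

0.235

Since Mercator area scale is 1/cos²φ, the true area equals the apparent area multiplied by cos²φ.
True area of sea: 234000 × cos²(61.3°) = 234000 × 0.2306 = 53960 km².
True area of county: 355000 × cos²(36.5°) = 355000 × 0.6462 = 229400 km².
Ratio = 53960 / 229400 ≈ 0.235.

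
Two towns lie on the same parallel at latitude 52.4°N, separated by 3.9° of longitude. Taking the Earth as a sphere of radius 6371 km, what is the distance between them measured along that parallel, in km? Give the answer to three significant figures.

265 km

Arc length along a parallel = R cos φ · Δλ (with Δλ in radians).
= 6371 × cos 52.4° × (3.9° × π/180) = 6371 × 0.6101 × 0.06807 ≈ 265 km.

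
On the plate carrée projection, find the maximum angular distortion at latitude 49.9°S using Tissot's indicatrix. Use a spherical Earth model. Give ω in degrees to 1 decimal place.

25.0°

Plate carrée maps x = Rλ, y = Rφ. The meridian scale is h = 1 and the parallel scale is k = 1/cos φ = sec φ.
At 49.9°: h = 1.000, k = 1.552; principal scales a = 1.552, b = 1.000.
sin(ω/2) = (a − b)/(a + b) = 0.5525/2.552 = 0.2165, so ω = 2 arcsin(0.2165) ≈ 25.0°.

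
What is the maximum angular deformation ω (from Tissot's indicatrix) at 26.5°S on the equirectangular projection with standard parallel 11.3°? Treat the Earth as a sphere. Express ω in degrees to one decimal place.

In the equirectangular projection with standard parallel φ₀ = 11.3° (x = Rλ cos φ₀, y = Rφ), meridians are true-scale (h = 1) and the parallel scale is k = cos φ₀ / cos φ.
At 26.5°: h = 1.000, k = 1.096; principal scales a = 1.096, b = 1.000.
sin(ω/2) = (a − b)/(a + b) = 0.09574/2.096 = 0.04568, so ω = 2 arcsin(0.04568) ≈ 5.2°.

5.2°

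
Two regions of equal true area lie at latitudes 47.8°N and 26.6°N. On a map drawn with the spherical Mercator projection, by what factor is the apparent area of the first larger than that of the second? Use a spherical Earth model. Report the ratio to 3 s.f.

1.77

Mercator is conformal with k = sec φ, so areal scale = k² = sec²φ.
At 47.8°: sec²(47.8°) = 1/0.6717² = 2.216.
At 26.6°: sec²(26.6°) = 1/0.8942² = 1.251.
Ratio = 2.216/1.251 = cos²(26.6°)/cos²(47.8°) ≈ 1.77.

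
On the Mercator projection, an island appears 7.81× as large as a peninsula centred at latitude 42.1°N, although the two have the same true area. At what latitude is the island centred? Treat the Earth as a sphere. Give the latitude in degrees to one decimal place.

74.6°

For equal true areas on Mercator, apparent areas scale as sec²φ, so the ratio is cos²φ₂ / cos²φ₁.
cos²φ₂ / cos²φ₁ = 7.81  ⇒  cos φ₁ = cos 42.1° / √7.81 = 0.7420/2.795 = 0.2655.
φ₁ = arccos(0.2655) ≈ 74.6°.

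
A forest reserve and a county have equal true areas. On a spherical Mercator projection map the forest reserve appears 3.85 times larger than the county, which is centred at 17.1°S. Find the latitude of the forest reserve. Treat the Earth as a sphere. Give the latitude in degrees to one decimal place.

On Mercator, (apparent₁)/(apparent₂) = sec²φ₁ / sec²φ₂ when true areas are equal.
cos²φ₂ / cos²φ₁ = 3.85  ⇒  cos φ₁ = cos 17.1° / √3.85 = 0.9558/1.962 = 0.4871.
φ₁ = arccos(0.4871) ≈ 60.8°.

60.8°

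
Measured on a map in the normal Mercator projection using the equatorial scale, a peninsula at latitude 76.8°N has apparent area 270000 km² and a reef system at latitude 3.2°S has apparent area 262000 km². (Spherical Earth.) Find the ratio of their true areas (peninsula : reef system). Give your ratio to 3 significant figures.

0.0539

On Mercator the areal scale is sec²φ, so true area = apparent × cos²φ.
True area of peninsula: 270000 × cos²(76.8°) = 270000 × 0.05214 = 14080 km².
True area of reef system: 262000 × cos²(3.2°) = 262000 × 0.9969 = 261200 km².
Ratio = 14080 / 261200 ≈ 0.0539.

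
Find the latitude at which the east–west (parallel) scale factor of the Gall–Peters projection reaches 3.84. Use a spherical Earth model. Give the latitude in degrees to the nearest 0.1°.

79.4°

The Gall–Peters projection is cylindrical equal-area with φ₀ = 45°. For cylindrical equal-area with standard parallel φ₀, h = cos φ / cos φ₀ and k = cos φ₀ / cos φ, so h·k = 1.
k = cos φ₀ / cos φ = 3.84  ⇒  cos φ = cos 45° / 3.84 = 0.1841.
φ = arccos(0.1841) ≈ 79.4°.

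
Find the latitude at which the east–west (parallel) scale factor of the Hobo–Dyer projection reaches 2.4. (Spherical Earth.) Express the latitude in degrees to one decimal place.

Hobo–Dyer is a cylindrical equal-area projection with standard parallels at ±37.5°. A cylindrical equal-area projection with standard parallel φ₀ has meridian scale h = cos φ / cos φ₀ and parallel scale k = cos φ₀ / cos φ (so areas are preserved, h·k = 1).
k = cos φ₀ / cos φ = 2.4  ⇒  cos φ = cos 37.5° / 2.4 = 0.3306.
φ = arccos(0.3306) ≈ 70.7°.

70.7°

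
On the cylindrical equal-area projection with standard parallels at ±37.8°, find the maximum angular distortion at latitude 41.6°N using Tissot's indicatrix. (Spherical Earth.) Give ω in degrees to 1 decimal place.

Cylindrical equal-area (φ₀ = 37.8°): h = cos φ / cos 37.8° along meridians, k = cos 37.8° / cos φ along parallels; h·k = 1.
At 41.6°: h = 0.9464, k = 1.057; principal scales a = 1.057, b = 0.9464.
sin(ω/2) = (a − b)/(a + b) = 0.1102/2.003 = 0.05504, so ω = 2 arcsin(0.05504) ≈ 6.3°.

6.3°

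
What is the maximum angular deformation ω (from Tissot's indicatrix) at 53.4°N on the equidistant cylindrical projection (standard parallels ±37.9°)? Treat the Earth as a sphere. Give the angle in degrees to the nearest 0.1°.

The equidistant cylindrical projection with φ₀ = 37.9° has h = 1 (meridians true) and k = cos φ₀ / cos φ along parallels.
At 53.4°: h = 1.000, k = 1.323; principal scales a = 1.323, b = 1.000.
sin(ω/2) = (a − b)/(a + b) = 0.3235/2.323 = 0.1392, so ω = 2 arcsin(0.1392) ≈ 16.0°.

16.0°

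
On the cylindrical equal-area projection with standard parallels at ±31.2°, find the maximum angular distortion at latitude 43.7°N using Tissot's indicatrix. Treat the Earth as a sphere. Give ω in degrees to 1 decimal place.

For cylindrical equal-area with standard parallel φ₀, h = cos φ / cos φ₀ and k = cos φ₀ / cos φ, so h·k = 1.
At 43.7°: h = 0.8452, k = 1.183; principal scales a = 1.183, b = 0.8452.
sin(ω/2) = (a − b)/(a + b) = 0.3379/2.028 = 0.1666, so ω = 2 arcsin(0.1666) ≈ 19.2°.

19.2°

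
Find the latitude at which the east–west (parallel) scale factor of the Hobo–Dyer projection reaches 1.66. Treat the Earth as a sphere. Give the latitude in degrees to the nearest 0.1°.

61.5°

The Hobo–Dyer projection is cylindrical equal-area with φ₀ = 37.5°. A cylindrical equal-area projection with standard parallel φ₀ has meridian scale h = cos φ / cos φ₀ and parallel scale k = cos φ₀ / cos φ (so areas are preserved, h·k = 1).
k = cos φ₀ / cos φ = 1.66  ⇒  cos φ = cos 37.5° / 1.66 = 0.4779.
φ = arccos(0.4779) ≈ 61.5°.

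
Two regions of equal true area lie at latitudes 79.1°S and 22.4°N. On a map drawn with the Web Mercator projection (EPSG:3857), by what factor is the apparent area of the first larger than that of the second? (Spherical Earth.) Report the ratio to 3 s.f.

23.9

Mercator is conformal with k = sec φ, so areal scale = k² = sec²φ.
At 79.1°: sec²(79.1°) = 1/0.1891² = 27.97.
At 22.4°: sec²(22.4°) = 1/0.9245² = 1.170.
Ratio = 27.97/1.170 = cos²(22.4°)/cos²(79.1°) ≈ 23.9.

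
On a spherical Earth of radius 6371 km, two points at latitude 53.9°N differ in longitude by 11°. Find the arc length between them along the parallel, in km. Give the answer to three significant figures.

Arc length along a parallel = R cos φ · Δλ (with Δλ in radians).
= 6371 × cos 53.9° × (11° × π/180) = 6371 × 0.5892 × 0.1920 ≈ 721 km.

721 km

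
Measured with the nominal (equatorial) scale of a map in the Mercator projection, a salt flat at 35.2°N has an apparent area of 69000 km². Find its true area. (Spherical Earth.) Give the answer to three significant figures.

The Mercator projection is conformal; its linear scale factor is the same in every direction and equals sec φ = 1/cos φ.
Areal scale = k² = sec²φ = 1/cos²(35.2°) = 1/0.8171² = 1.498.
True area = apparent / (areal scale) = 69000 / 1.498 ≈ 46100 km².

46100 km²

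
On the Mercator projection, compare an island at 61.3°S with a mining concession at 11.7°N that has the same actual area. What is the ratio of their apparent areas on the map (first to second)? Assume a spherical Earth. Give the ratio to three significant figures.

4.16

On Mercator, area is exaggerated by sec²φ = 1/cos²φ.
At 61.3°: sec²(61.3°) = 1/0.4802² = 4.336.
At 11.7°: sec²(11.7°) = 1/0.9792² = 1.043.
Ratio = 4.336/1.043 = cos²(11.7°)/cos²(61.3°) ≈ 4.16.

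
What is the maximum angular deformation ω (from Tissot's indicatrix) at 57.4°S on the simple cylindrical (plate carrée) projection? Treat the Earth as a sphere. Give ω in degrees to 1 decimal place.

For the equirectangular projection with φ₀ = 0 (plate carrée), h = 1 along meridians and k = sec φ along parallels.
At 57.4°: h = 1.000, k = 1.856; principal scales a = 1.856, b = 1.000.
sin(ω/2) = (a − b)/(a + b) = 0.8561/2.856 = 0.2997, so ω = 2 arcsin(0.2997) ≈ 34.9°.

34.9°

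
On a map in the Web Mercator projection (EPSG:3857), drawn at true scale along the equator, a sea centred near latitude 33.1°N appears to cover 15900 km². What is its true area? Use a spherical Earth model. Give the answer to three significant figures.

For Mercator, h = k = sec φ (a conformal cylindrical projection has a single point scale, 1/cos φ).
Areal scale = k² = sec²φ = 1/cos²(33.1°) = 1/0.8377² = 1.425.
True area = apparent / (areal scale) = 15900 / 1.425 ≈ 11200 km².

11200 km²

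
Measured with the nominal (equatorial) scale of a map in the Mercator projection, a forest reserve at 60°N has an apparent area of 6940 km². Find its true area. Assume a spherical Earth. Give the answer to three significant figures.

For Mercator, h = k = sec φ (a conformal cylindrical projection has a single point scale, 1/cos φ).
Areal scale = k² = sec²φ = 1/cos²(60°) = 1/0.5000² = 4.000.
True area = apparent / (areal scale) = 6940 / 4.000 ≈ 1740 km².

1740 km²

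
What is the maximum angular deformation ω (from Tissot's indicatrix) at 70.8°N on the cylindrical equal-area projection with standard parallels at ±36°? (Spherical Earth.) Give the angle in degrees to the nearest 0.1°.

Cylindrical equal-area (φ₀ = 36°): h = cos φ / cos 36° along meridians, k = cos 36° / cos φ along parallels; h·k = 1.
At 70.8°: h = 0.4065, k = 2.460; principal scales a = 2.460, b = 0.4065.
sin(ω/2) = (a − b)/(a + b) = 2.054/2.867 = 0.7164, so ω = 2 arcsin(0.7164) ≈ 91.5°.

91.5°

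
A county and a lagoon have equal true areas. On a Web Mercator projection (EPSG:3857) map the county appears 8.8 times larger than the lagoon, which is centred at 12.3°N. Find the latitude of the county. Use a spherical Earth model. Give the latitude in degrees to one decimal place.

70.8°

For equal true areas on Mercator, apparent areas scale as sec²φ, so the ratio is cos²φ₂ / cos²φ₁.
cos²φ₂ / cos²φ₁ = 8.8  ⇒  cos φ₁ = cos 12.3° / √8.8 = 0.9770/2.966 = 0.3294.
φ₁ = arccos(0.3294) ≈ 70.8°.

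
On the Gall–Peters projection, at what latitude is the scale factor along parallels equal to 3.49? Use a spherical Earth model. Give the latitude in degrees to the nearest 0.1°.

78.3°

The Gall–Peters projection is cylindrical equal-area with φ₀ = 45°. A cylindrical equal-area projection with standard parallel φ₀ has meridian scale h = cos φ / cos φ₀ and parallel scale k = cos φ₀ / cos φ (so areas are preserved, h·k = 1).
k = cos φ₀ / cos φ = 3.49  ⇒  cos φ = cos 45° / 3.49 = 0.2026.
φ = arccos(0.2026) ≈ 78.3°.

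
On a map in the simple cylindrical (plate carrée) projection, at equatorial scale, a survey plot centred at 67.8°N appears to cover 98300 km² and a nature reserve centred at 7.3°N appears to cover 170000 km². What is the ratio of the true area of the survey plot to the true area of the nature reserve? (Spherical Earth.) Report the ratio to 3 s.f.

On the plate carrée, areal scale = h·k = 1 × sec φ, so true area = apparent × cos φ.
True area of survey plot: 98300 × cos(67.8°) = 98300 × 0.3778 = 37140 km².
True area of nature reserve: 170000 × cos(7.3°) = 170000 × 0.9919 = 168600 km².
Ratio = 37140 / 168600 ≈ 0.220.

0.220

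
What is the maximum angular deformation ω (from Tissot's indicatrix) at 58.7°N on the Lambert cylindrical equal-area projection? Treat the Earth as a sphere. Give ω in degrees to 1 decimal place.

70.2°

The Lambert cylindrical equal-area projection is the cylindrical equal-area projection with its standard parallel at the equator (φ₀ = 0). For cylindrical equal-area with standard parallel φ₀, h = cos φ / cos φ₀ and k = cos φ₀ / cos φ, so h·k = 1.
At 58.7°: h = 0.5195, k = 1.925; principal scales a = 1.925, b = 0.5195.
sin(ω/2) = (a − b)/(a + b) = 1.405/2.444 = 0.5749, so ω = 2 arcsin(0.5749) ≈ 70.2°.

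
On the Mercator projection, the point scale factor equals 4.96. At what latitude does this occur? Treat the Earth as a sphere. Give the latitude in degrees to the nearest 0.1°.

Mercator scale is k = sec φ = 1/cos φ.
1/cos φ = 4.96  ⇒  cos φ = 0.2016  ⇒  φ = arccos(0.2016) ≈ 78.4°.

78.4°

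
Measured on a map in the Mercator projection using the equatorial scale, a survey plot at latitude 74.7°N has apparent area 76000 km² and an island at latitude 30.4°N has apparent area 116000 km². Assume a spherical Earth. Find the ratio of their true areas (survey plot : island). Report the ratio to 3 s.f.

0.0613

Mercator's areal exaggeration is sec²φ; hence true area = (apparent area) · cos²φ.
True area of survey plot: 76000 × cos²(74.7°) = 76000 × 0.06963 = 5292 km².
True area of island: 116000 × cos²(30.4°) = 116000 × 0.7439 = 86300 km².
Ratio = 5292 / 86300 ≈ 0.0613.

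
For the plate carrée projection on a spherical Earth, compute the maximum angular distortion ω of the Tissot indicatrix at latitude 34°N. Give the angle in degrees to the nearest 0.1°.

10.7°

Plate carrée maps x = Rλ, y = Rφ. The meridian scale is h = 1 and the parallel scale is k = 1/cos φ = sec φ.
At 34°: h = 1.000, k = 1.206; principal scales a = 1.206, b = 1.000.
sin(ω/2) = (a − b)/(a + b) = 0.2062/2.206 = 0.09347, so ω = 2 arcsin(0.09347) ≈ 10.7°.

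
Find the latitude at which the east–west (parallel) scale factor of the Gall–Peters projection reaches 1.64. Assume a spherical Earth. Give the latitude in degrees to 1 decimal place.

The Gall–Peters projection is cylindrical equal-area with φ₀ = 45°. For cylindrical equal-area with standard parallel φ₀, h = cos φ / cos φ₀ and k = cos φ₀ / cos φ, so h·k = 1.
k = cos φ₀ / cos φ = 1.64  ⇒  cos φ = cos 45° / 1.64 = 0.4312.
φ = arccos(0.4312) ≈ 64.5°.

64.5°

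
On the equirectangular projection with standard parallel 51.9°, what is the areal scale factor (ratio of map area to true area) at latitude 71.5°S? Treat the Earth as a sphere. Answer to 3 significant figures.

1.94

In the equirectangular projection with standard parallel φ₀ = 51.9° (x = Rλ cos φ₀, y = Rφ), meridians are true-scale (h = 1) and the parallel scale is k = cos φ₀ / cos φ.
Areal scale = h·k = 1 × cos φ₀ / cos φ; at 71.5°, h = 1.000, k = 1.945, so h·k = 1.945.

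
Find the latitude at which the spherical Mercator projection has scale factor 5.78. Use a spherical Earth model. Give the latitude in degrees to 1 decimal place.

80.0°

Mercator scale is k = sec φ = 1/cos φ.
1/cos φ = 5.78  ⇒  cos φ = 0.1730  ⇒  φ = arccos(0.1730) ≈ 80.0°.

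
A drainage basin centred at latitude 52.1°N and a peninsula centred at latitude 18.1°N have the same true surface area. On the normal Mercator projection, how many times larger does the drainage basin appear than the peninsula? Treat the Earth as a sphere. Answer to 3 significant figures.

Mercator is conformal with k = sec φ, so areal scale = k² = sec²φ.
At 52.1°: sec²(52.1°) = 1/0.6143² = 2.650.
At 18.1°: sec²(18.1°) = 1/0.9505² = 1.107.
Ratio = 2.650/1.107 = cos²(18.1°)/cos²(52.1°) ≈ 2.39.

2.39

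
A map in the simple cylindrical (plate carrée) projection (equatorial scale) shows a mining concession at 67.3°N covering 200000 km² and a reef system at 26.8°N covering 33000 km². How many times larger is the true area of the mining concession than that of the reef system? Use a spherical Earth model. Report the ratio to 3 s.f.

2.62

Plate carrée has h = 1 and k = sec φ, giving areal scale sec φ; true area = (apparent area) · cos φ.
True area of mining concession: 200000 × cos(67.3°) = 200000 × 0.3859 = 77180 km².
True area of reef system: 33000 × cos(26.8°) = 33000 × 0.8926 = 29460 km².
Ratio = 77180 / 29460 ≈ 2.62.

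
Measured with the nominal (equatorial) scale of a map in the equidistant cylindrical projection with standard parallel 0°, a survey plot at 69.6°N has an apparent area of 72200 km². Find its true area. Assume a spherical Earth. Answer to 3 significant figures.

For the equirectangular projection with φ₀ = 0 (plate carrée), h = 1 along meridians and k = sec φ along parallels.
Areal scale = h·k = 1 × sec φ; at 69.6°, h = 1.000, k = 2.869, so h·k = 2.869.
True area = apparent / (areal scale) = 72200 / 2.869 ≈ 25200 km².

25200 km²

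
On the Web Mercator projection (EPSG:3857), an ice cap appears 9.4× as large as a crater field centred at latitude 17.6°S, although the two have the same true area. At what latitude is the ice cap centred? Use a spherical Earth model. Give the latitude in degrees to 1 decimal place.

Mercator areal scale is sec²φ, so apparent-area ratio = sec²φ₁ / sec²φ₂ = cos²φ₂ / cos²φ₁.
cos²φ₂ / cos²φ₁ = 9.4  ⇒  cos φ₁ = cos 17.6° / √9.4 = 0.9532/3.066 = 0.3109.
φ₁ = arccos(0.3109) ≈ 71.9°.

71.9°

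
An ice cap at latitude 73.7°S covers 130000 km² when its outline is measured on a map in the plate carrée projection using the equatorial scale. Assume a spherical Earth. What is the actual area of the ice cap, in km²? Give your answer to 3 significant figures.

36500 km²

For the equirectangular projection with φ₀ = 0 (plate carrée), h = 1 along meridians and k = sec φ along parallels.
Areal scale = h·k = 1 × sec φ; at 73.7°, h = 1.000, k = 3.563, so h·k = 3.563.
True area = apparent / (areal scale) = 130000 / 3.563 ≈ 36500 km².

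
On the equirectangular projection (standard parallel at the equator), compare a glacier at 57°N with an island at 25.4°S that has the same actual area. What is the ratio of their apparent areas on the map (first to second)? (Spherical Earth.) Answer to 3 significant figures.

Plate carrée maps x = Rλ, y = Rφ. The meridian scale is h = 1 and the parallel scale is k = 1/cos φ = sec φ.
Areal scale at 57°: h·k = 1.000 × 1.836 = 1.836.
Areal scale at 25.4°: h·k = 1.000 × 1.107 = 1.107.
Ratio = 1.836/1.107 ≈ 1.66.

1.66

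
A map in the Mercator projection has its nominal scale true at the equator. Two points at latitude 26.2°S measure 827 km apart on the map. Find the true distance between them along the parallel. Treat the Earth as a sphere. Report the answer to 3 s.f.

For Mercator, h = k = sec φ (a conformal cylindrical projection has a single point scale, 1/cos φ).
Along the parallel at 26.2°, map distances are exaggerated by k = sec 26.2° = 1.115.
True distance = 827 / 1.115 = 827 × cos 26.2° ≈ 742 km.

742 km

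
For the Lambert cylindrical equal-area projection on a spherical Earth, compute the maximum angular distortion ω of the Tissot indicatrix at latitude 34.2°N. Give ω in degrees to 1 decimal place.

The Lambert cylindrical equal-area projection is the cylindrical equal-area projection with its standard parallel at the equator (φ₀ = 0). For cylindrical equal-area with standard parallel φ₀, h = cos φ / cos φ₀ and k = cos φ₀ / cos φ, so h·k = 1.
At 34.2°: h = 0.8271, k = 1.209; principal scales a = 1.209, b = 0.8271.
sin(ω/2) = (a − b)/(a + b) = 0.3820/2.036 = 0.1876, so ω = 2 arcsin(0.1876) ≈ 21.6°.

21.6°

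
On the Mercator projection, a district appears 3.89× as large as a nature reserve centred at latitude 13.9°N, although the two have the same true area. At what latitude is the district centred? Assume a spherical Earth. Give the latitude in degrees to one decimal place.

For equal true areas on Mercator, apparent areas scale as sec²φ, so the ratio is cos²φ₂ / cos²φ₁.
cos²φ₂ / cos²φ₁ = 3.89  ⇒  cos φ₁ = cos 13.9° / √3.89 = 0.9707/1.972 = 0.4922.
φ₁ = arccos(0.4922) ≈ 60.5°.

60.5°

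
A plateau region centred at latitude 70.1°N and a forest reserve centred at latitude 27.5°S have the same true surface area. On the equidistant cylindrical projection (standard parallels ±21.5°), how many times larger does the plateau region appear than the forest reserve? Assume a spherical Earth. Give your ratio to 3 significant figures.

2.61

In the equirectangular projection with standard parallel φ₀ = 21.5° (x = Rλ cos φ₀, y = Rφ), meridians are true-scale (h = 1) and the parallel scale is k = cos φ₀ / cos φ.
Areal scale at 70.1°: h·k = 1.000 × 2.733 = 2.733.
Areal scale at 27.5°: h·k = 1.000 × 1.049 = 1.049.
Ratio = 2.733/1.049 ≈ 2.61.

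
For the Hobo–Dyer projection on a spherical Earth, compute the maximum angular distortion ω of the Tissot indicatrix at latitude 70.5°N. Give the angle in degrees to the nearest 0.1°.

88.7°

Hobo–Dyer is a cylindrical equal-area projection with standard parallels at ±37.5°. A cylindrical equal-area projection with standard parallel φ₀ has meridian scale h = cos φ / cos φ₀ and parallel scale k = cos φ₀ / cos φ (so areas are preserved, h·k = 1).
At 70.5°: h = 0.4208, k = 2.377; principal scales a = 2.377, b = 0.4208.
sin(ω/2) = (a − b)/(a + b) = 1.956/2.797 = 0.6992, so ω = 2 arcsin(0.6992) ≈ 88.7°.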